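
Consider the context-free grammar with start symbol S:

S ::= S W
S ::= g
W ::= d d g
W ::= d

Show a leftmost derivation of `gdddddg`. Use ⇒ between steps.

S ⇒ SW   [S ::= S W]
SW ⇒ SWW   [S ::= S W]
SWW ⇒ SWWW   [S ::= S W]
SWWW ⇒ SWWWW   [S ::= S W]
SWWWW ⇒ gWWWW   [S ::= g]
gWWWW ⇒ gdWWW   [W ::= d]
gdWWW ⇒ gddWW   [W ::= d]
gddWW ⇒ gdddW   [W ::= d]
gdddW ⇒ gdddddg   [W ::= d d g]

S⇒SW⇒SWW⇒SWWW⇒SWWWW⇒gWWWW⇒gdWWW⇒gddWW⇒gdddW⇒gdddddg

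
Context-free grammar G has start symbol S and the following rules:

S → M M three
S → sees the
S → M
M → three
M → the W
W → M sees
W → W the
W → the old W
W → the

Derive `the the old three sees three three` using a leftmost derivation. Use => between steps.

S => M M three => the W M three => the the old W M three => the the old M sees M three => the the old three sees M three => the the old three sees three three

S => M M three   [S → M M three]
M M three => the W M three   [M → the W]
the W M three => the the old W M three   [W → the old W]
the the old W M three => the the old M sees M three   [W → M sees]
the the old M sees M three => the the old three sees M three   [M → three]
the the old three sees M three => the the old three sees three three   [M → three]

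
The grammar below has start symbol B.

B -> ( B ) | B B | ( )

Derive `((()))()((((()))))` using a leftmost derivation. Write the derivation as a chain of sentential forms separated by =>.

B => BB => (B)B => ((B))B => ((()))B => ((()))BB => ((()))()B => ((()))()(B) => ((()))()((B)) => ((()))()(((B))) => ((()))()((((B)))) => ((()))()((((()))))

B => BB   [B -> B B]
BB => (B)B   [B -> ( B )]
(B)B => ((B))B   [B -> ( B )]
((B))B => ((()))B   [B -> ( )]
((()))B => ((()))BB   [B -> B B]
((()))BB => ((()))()B   [B -> ( )]
((()))()B => ((()))()(B)   [B -> ( B )]
((()))()(B) => ((()))()((B))   [B -> ( B )]
((()))()((B)) => ((()))()(((B)))   [B -> ( B )]
((()))()(((B))) => ((()))()((((B))))   [B -> ( B )]
((()))()((((B)))) => ((()))()((((()))))   [B -> ( )]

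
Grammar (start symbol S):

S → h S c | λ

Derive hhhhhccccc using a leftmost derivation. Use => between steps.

S => hSc => hhScc => hhhSccc => hhhhScccc => hhhhhSccccc => hhhhhccccc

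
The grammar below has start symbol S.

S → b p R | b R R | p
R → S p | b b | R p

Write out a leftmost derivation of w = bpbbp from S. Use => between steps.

S => bpR   [S → b p R]
bpR => bpRp   [R → R p]
bpRp => bpbbp   [R → b b]

S=>bpR=>bpRp=>bpbbp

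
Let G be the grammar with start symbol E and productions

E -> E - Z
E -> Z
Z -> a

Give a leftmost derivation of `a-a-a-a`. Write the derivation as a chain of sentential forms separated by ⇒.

E ⇒ E-Z   [E -> E - Z]
E-Z ⇒ E-Z-Z   [E -> E - Z]
E-Z-Z ⇒ E-Z-Z-Z   [E -> E - Z]
E-Z-Z-Z ⇒ Z-Z-Z-Z   [E -> Z]
Z-Z-Z-Z ⇒ a-Z-Z-Z   [Z -> a]
a-Z-Z-Z ⇒ a-a-Z-Z   [Z -> a]
a-a-Z-Z ⇒ a-a-a-Z   [Z -> a]
a-a-a-Z ⇒ a-a-a-a   [Z -> a]

E ⇒ E-Z ⇒ E-Z-Z ⇒ E-Z-Z-Z ⇒ Z-Z-Z-Z ⇒ a-Z-Z-Z ⇒ a-a-Z-Z ⇒ a-a-a-Z ⇒ a-a-a-a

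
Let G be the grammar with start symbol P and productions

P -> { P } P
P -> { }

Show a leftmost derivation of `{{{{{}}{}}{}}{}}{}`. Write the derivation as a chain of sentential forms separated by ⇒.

P ⇒ {P}P ⇒ {{P}P}P ⇒ {{{P}P}P}P ⇒ {{{{P}P}P}P}P ⇒ {{{{{}}P}P}P}P ⇒ {{{{{}}{}}P}P}P ⇒ {{{{{}}{}}{}}P}P ⇒ {{{{{}}{}}{}}{}}P ⇒ {{{{{}}{}}{}}{}}{}

P ⇒ {P}P   [P -> { P } P]
{P}P ⇒ {{P}P}P   [P -> { P } P]
{{P}P}P ⇒ {{{P}P}P}P   [P -> { P } P]
{{{P}P}P}P ⇒ {{{{P}P}P}P}P   [P -> { P } P]
{{{{P}P}P}P}P ⇒ {{{{{}}P}P}P}P   [P -> { }]
{{{{{}}P}P}P}P ⇒ {{{{{}}{}}P}P}P   [P -> { }]
{{{{{}}{}}P}P}P ⇒ {{{{{}}{}}{}}P}P   [P -> { }]
{{{{{}}{}}{}}P}P ⇒ {{{{{}}{}}{}}{}}P   [P -> { }]
{{{{{}}{}}{}}{}}P ⇒ {{{{{}}{}}{}}{}}{}   [P -> { }]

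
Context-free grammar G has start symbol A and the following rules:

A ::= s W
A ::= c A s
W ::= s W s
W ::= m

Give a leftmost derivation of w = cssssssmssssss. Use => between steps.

A=>cAs=>csWs=>cssWss=>csssWsss=>cssssWssss=>csssssWsssss=>cssssssWssssss=>cssssssmssssss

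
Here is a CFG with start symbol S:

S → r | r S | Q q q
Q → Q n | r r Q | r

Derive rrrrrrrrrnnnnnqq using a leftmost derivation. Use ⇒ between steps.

S ⇒ rS ⇒ rrS ⇒ rrQqq ⇒ rrQnqq ⇒ rrrrQnqq ⇒ rrrrrrQnqq ⇒ rrrrrrQnnqq ⇒ rrrrrrrrQnnqq ⇒ rrrrrrrrQnnnqq ⇒ rrrrrrrrQnnnnqq ⇒ rrrrrrrrQnnnnnqq ⇒ rrrrrrrrrnnnnnqq

S ⇒ rS   [S → r S]
rS ⇒ rrS   [S → r S]
rrS ⇒ rrQqq   [S → Q q q]
rrQqq ⇒ rrQnqq   [Q → Q n]
rrQnqq ⇒ rrrrQnqq   [Q → r r Q]
rrrrQnqq ⇒ rrrrrrQnqq   [Q → r r Q]
rrrrrrQnqq ⇒ rrrrrrQnnqq   [Q → Q n]
rrrrrrQnnqq ⇒ rrrrrrrrQnnqq   [Q → r r Q]
rrrrrrrrQnnqq ⇒ rrrrrrrrQnnnqq   [Q → Q n]
rrrrrrrrQnnnqq ⇒ rrrrrrrrQnnnnqq   [Q → Q n]
rrrrrrrrQnnnnqq ⇒ rrrrrrrrQnnnnnqq   [Q → Q n]
rrrrrrrrQnnnnnqq ⇒ rrrrrrrrrnnnnnqq   [Q → r]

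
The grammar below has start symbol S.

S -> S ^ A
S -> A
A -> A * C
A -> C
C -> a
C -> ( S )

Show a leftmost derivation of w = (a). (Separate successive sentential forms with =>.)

S => A => C => (S) => (A) => (C) => (a)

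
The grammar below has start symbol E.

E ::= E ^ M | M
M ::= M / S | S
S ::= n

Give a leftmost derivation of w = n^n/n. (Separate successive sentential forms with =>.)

E=>E^M=>M^M=>S^M=>n^M=>n^M/S=>n^S/S=>n^n/S=>n^n/n

E => E^M   [E ::= E ^ M]
E^M => M^M   [E ::= M]
M^M => S^M   [M ::= S]
S^M => n^M   [S ::= n]
n^M => n^M/S   [M ::= M / S]
n^M/S => n^S/S   [M ::= S]
n^S/S => n^n/S   [S ::= n]
n^n/S => n^n/n   [S ::= n]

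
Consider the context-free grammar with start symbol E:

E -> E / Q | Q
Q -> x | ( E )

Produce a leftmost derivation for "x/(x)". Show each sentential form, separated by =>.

E=>E/Q=>Q/Q=>x/Q=>x/(E)=>x/(Q)=>x/(x)

E => E/Q   [E -> E / Q]
E/Q => Q/Q   [E -> Q]
Q/Q => x/Q   [Q -> x]
x/Q => x/(E)   [Q -> ( E )]
x/(E) => x/(Q)   [E -> Q]
x/(Q) => x/(x)   [Q -> x]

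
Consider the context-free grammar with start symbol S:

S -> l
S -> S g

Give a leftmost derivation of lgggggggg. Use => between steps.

S=>Sg=>Sgg=>Sggg=>Sgggg=>Sggggg=>Sgggggg=>Sggggggg=>Sgggggggg=>lgggggggg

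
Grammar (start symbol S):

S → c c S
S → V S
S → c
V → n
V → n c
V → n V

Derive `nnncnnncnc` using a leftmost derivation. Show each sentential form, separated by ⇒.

S⇒VS⇒nVS⇒nnVS⇒nnncS⇒nnncVS⇒nnncnVS⇒nnncnnVS⇒nnncnnncS⇒nnncnnncVS⇒nnncnnncnS⇒nnncnnncnc

S ⇒ VS   [S → V S]
VS ⇒ nVS   [V → n V]
nVS ⇒ nnVS   [V → n V]
nnVS ⇒ nnncS   [V → n c]
nnncS ⇒ nnncVS   [S → V S]
nnncVS ⇒ nnncnVS   [V → n V]
nnncnVS ⇒ nnncnnVS   [V → n V]
nnncnnVS ⇒ nnncnnncS   [V → n c]
nnncnnncS ⇒ nnncnnncVS   [S → V S]
nnncnnncVS ⇒ nnncnnncnS   [V → n]
nnncnnncnS ⇒ nnncnnncnc   [S → c]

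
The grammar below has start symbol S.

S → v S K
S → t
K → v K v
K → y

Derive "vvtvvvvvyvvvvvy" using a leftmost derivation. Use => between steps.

S=>vSK=>vvSKK=>vvtKK=>vvtvKvK=>vvtvvKvvK=>vvtvvvKvvvK=>vvtvvvvKvvvvK=>vvtvvvvvKvvvvvK=>vvtvvvvvyvvvvvK=>vvtvvvvvyvvvvvy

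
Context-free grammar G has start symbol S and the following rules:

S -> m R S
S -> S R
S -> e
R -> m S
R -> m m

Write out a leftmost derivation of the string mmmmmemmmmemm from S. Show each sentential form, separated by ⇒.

S ⇒ SR   [S -> S R]
SR ⇒ mRSR   [S -> m R S]
mRSR ⇒ mmSSR   [R -> m S]
mmSSR ⇒ mmSRSR   [S -> S R]
mmSRSR ⇒ mmSRRSR   [S -> S R]
mmSRRSR ⇒ mmmRSRRSR   [S -> m R S]
mmmRSRRSR ⇒ mmmmmSRRSR   [R -> m m]
mmmmmSRRSR ⇒ mmmmmeRRSR   [S -> e]
mmmmmeRRSR ⇒ mmmmmemmRSR   [R -> m m]
mmmmmemmRSR ⇒ mmmmmemmmmSR   [R -> m m]
mmmmmemmmmSR ⇒ mmmmmemmmmeR   [S -> e]
mmmmmemmmmeR ⇒ mmmmmemmmmemm   [R -> m m]

S⇒SR⇒mRSR⇒mmSSR⇒mmSRSR⇒mmSRRSR⇒mmmRSRRSR⇒mmmmmSRRSR⇒mmmmmeRRSR⇒mmmmmemmRSR⇒mmmmmemmmmSR⇒mmmmmemmmmeR⇒mmmmmemmmmemm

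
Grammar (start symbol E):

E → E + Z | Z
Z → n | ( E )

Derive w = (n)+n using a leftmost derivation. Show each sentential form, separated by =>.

E => E+Z => Z+Z => (E)+Z => (Z)+Z => (n)+Z => (n)+n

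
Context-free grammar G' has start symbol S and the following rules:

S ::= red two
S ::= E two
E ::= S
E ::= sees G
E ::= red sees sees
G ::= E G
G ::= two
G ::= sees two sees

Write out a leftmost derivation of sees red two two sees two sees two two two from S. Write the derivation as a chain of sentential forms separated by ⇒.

S ⇒ E two   [S ::= E two]
E two ⇒ S two   [E ::= S]
S two ⇒ E two two   [S ::= E two]
E two two ⇒ S two two   [E ::= S]
S two two ⇒ E two two two   [S ::= E two]
E two two two ⇒ sees G two two two   [E ::= sees G]
sees G two two two ⇒ sees E G two two two   [G ::= E G]
sees E G two two two ⇒ sees S G two two two   [E ::= S]
sees S G two two two ⇒ sees E two G two two two   [S ::= E two]
sees E two G two two two ⇒ sees S two G two two two   [E ::= S]
sees S two G two two two ⇒ sees red two two G two two two   [S ::= red two]
sees red two two G two two two ⇒ sees red two two sees two sees two two two   [G ::= sees two sees]

S ⇒ E two ⇒ S two ⇒ E two two ⇒ S two two ⇒ E two two two ⇒ sees G two two two ⇒ sees E G two two two ⇒ sees S G two two two ⇒ sees E two G two two two ⇒ sees S two G two two two ⇒ sees red two two G two two two ⇒ sees red two two sees two sees two two two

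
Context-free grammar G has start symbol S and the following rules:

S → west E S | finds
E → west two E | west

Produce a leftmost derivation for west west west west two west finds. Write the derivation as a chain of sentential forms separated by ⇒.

S ⇒ west E S ⇒ west west S ⇒ west west west E S ⇒ west west west west two E S ⇒ west west west west two west S ⇒ west west west west two west finds

S ⇒ west E S   [S → west E S]
west E S ⇒ west west S   [E → west]
west west S ⇒ west west west E S   [S → west E S]
west west west E S ⇒ west west west west two E S   [E → west two E]
west west west west two E S ⇒ west west west west two west S   [E → west]
west west west west two west S ⇒ west west west west two west finds   [S → finds]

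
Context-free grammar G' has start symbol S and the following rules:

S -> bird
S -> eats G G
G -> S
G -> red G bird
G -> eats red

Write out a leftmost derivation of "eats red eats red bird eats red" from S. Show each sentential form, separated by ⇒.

S ⇒ eats G G ⇒ eats red G bird G ⇒ eats red eats red bird G ⇒ eats red eats red bird eats red

S ⇒ eats G G   [S -> eats G G]
eats G G ⇒ eats red G bird G   [G -> red G bird]
eats red G bird G ⇒ eats red eats red bird G   [G -> eats red]
eats red eats red bird G ⇒ eats red eats red bird eats red   [G -> eats red]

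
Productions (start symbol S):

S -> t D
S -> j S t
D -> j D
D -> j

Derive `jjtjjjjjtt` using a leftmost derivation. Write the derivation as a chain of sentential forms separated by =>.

S=>jSt=>jjStt=>jjtDtt=>jjtjDtt=>jjtjjDtt=>jjtjjjDtt=>jjtjjjjDtt=>jjtjjjjjtt

S => jSt   [S -> j S t]
jSt => jjStt   [S -> j S t]
jjStt => jjtDtt   [S -> t D]
jjtDtt => jjtjDtt   [D -> j D]
jjtjDtt => jjtjjDtt   [D -> j D]
jjtjjDtt => jjtjjjDtt   [D -> j D]
jjtjjjDtt => jjtjjjjDtt   [D -> j D]
jjtjjjjDtt => jjtjjjjjtt   [D -> j]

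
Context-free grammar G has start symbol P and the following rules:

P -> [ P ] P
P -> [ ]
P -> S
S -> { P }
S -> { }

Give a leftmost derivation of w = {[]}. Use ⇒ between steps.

P ⇒ S   [P -> S]
S ⇒ {P}   [S -> { P }]
{P} ⇒ {[]}   [P -> [ ]]

P⇒S⇒{P}⇒{[]}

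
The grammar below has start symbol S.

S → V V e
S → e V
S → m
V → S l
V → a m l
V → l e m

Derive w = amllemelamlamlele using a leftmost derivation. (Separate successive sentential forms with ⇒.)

S ⇒ VVe ⇒ SlVe ⇒ VVelVe ⇒ amlVelVe ⇒ amllemelVe ⇒ amllemelSle ⇒ amllemelVVele ⇒ amllemelamlVele ⇒ amllemelamlamlele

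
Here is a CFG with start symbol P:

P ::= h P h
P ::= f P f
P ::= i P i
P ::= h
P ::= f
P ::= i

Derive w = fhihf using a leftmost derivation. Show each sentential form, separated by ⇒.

P ⇒ fPf   [P ::= f P f]
fPf ⇒ fhPhf   [P ::= h P h]
fhPhf ⇒ fhihf   [P ::= i]

P ⇒ fPf ⇒ fhPhf ⇒ fhihf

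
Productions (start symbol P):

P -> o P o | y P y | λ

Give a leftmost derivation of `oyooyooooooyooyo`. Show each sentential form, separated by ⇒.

P ⇒ oPo   [P -> o P o]
oPo ⇒ oyPyo   [P -> y P y]
oyPyo ⇒ oyoPoyo   [P -> o P o]
oyoPoyo ⇒ oyooPooyo   [P -> o P o]
oyooPooyo ⇒ oyooyPyooyo   [P -> y P y]
oyooyPyooyo ⇒ oyooyoPoyooyo   [P -> o P o]
oyooyoPoyooyo ⇒ oyooyooPooyooyo   [P -> o P o]
oyooyooPooyooyo ⇒ oyooyoooPoooyooyo   [P -> o P o]
oyooyoooPoooyooyo ⇒ oyooyooooooyooyo   [P -> λ]

P ⇒ oPo ⇒ oyPyo ⇒ oyoPoyo ⇒ oyooPooyo ⇒ oyooyPyooyo ⇒ oyooyoPoyooyo ⇒ oyooyooPooyooyo ⇒ oyooyoooPoooyooyo ⇒ oyooyooooooyooyo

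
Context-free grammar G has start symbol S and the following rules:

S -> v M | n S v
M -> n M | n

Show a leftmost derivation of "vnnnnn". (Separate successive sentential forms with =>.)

S => vM => vnM => vnnM => vnnnM => vnnnnM => vnnnnn

S => vM   [S -> v M]
vM => vnM   [M -> n M]
vnM => vnnM   [M -> n M]
vnnM => vnnnM   [M -> n M]
vnnnM => vnnnnM   [M -> n M]
vnnnnM => vnnnnn   [M -> n]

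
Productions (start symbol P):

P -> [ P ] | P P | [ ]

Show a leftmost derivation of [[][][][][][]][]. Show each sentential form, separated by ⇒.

P⇒PP⇒[P]P⇒[PP]P⇒[PPP]P⇒[[]PP]P⇒[[]PPP]P⇒[[]PPPP]P⇒[[]PPPPP]P⇒[[][]PPPP]P⇒[[][][]PPP]P⇒[[][][][]PP]P⇒[[][][][][]P]P⇒[[][][][][][]]P⇒[[][][][][][]][]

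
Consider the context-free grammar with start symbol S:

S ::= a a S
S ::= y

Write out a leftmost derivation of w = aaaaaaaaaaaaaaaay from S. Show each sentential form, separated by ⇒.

S ⇒ aaS   [S ::= a a S]
aaS ⇒ aaaaS   [S ::= a a S]
aaaaS ⇒ aaaaaaS   [S ::= a a S]
aaaaaaS ⇒ aaaaaaaaS   [S ::= a a S]
aaaaaaaaS ⇒ aaaaaaaaaaS   [S ::= a a S]
aaaaaaaaaaS ⇒ aaaaaaaaaaaaS   [S ::= a a S]
aaaaaaaaaaaaS ⇒ aaaaaaaaaaaaaaS   [S ::= a a S]
aaaaaaaaaaaaaaS ⇒ aaaaaaaaaaaaaaaaS   [S ::= a a S]
aaaaaaaaaaaaaaaaS ⇒ aaaaaaaaaaaaaaaay   [S ::= y]

S ⇒ aaS ⇒ aaaaS ⇒ aaaaaaS ⇒ aaaaaaaaS ⇒ aaaaaaaaaaS ⇒ aaaaaaaaaaaaS ⇒ aaaaaaaaaaaaaaS ⇒ aaaaaaaaaaaaaaaaS ⇒ aaaaaaaaaaaaaaaay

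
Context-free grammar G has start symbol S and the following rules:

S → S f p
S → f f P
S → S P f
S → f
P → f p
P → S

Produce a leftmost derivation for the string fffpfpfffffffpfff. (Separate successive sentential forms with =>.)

S => SPf   [S → S P f]
SPf => SfpPf   [S → S f p]
SfpPf => ffPfpPf   [S → f f P]
ffPfpPf => fffpfpPf   [P → f p]
fffpfpPf => fffpfpSf   [P → S]
fffpfpSf => fffpfpffPf   [S → f f P]
fffpfpffPf => fffpfpffSf   [P → S]
fffpfpffSf => fffpfpffSPff   [S → S P f]
fffpfpffSPff => fffpfpffffPPff   [S → f f P]
fffpfpffffPPff => fffpfpffffSPff   [P → S]
fffpfpffffSPff => fffpfpffffffPPff   [S → f f P]
fffpfpffffffPPff => fffpfpfffffffpPff   [P → f p]
fffpfpfffffffpPff => fffpfpfffffffpSff   [P → S]
fffpfpfffffffpSff => fffpfpfffffffpfff   [S → f]

S => SPf => SfpPf => ffPfpPf => fffpfpPf => fffpfpSf => fffpfpffPf => fffpfpffSf => fffpfpffSPff => fffpfpffffPPff => fffpfpffffSPff => fffpfpffffffPPff => fffpfpfffffffpPff => fffpfpfffffffpSff => fffpfpfffffffpfff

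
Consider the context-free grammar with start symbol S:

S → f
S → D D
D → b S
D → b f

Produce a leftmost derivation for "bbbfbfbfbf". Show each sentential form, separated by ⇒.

S ⇒ DD   [S → D D]
DD ⇒ bSD   [D → b S]
bSD ⇒ bDDD   [S → D D]
bDDD ⇒ bbSDD   [D → b S]
bbSDD ⇒ bbDDDD   [S → D D]
bbDDDD ⇒ bbbSDDD   [D → b S]
bbbSDDD ⇒ bbbfDDD   [S → f]
bbbfDDD ⇒ bbbfbfDD   [D → b f]
bbbfbfDD ⇒ bbbfbfbfD   [D → b f]
bbbfbfbfD ⇒ bbbfbfbfbf   [D → b f]

S⇒DD⇒bSD⇒bDDD⇒bbSDD⇒bbDDDD⇒bbbSDDD⇒bbbfDDD⇒bbbfbfDD⇒bbbfbfbfD⇒bbbfbfbfbf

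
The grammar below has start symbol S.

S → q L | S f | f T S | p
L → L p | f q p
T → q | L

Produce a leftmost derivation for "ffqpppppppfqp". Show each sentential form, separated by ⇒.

S ⇒ fTS   [S → f T S]
fTS ⇒ fLS   [T → L]
fLS ⇒ fLpS   [L → L p]
fLpS ⇒ fLppS   [L → L p]
fLppS ⇒ fLpppS   [L → L p]
fLpppS ⇒ fLppppS   [L → L p]
fLppppS ⇒ fLpppppS   [L → L p]
fLpppppS ⇒ fLppppppS   [L → L p]
fLppppppS ⇒ ffqpppppppS   [L → f q p]
ffqpppppppS ⇒ ffqpppppppfTS   [S → f T S]
ffqpppppppfTS ⇒ ffqpppppppfqS   [T → q]
ffqpppppppfqS ⇒ ffqpppppppfqp   [S → p]

S ⇒ fTS ⇒ fLS ⇒ fLpS ⇒ fLppS ⇒ fLpppS ⇒ fLppppS ⇒ fLpppppS ⇒ fLppppppS ⇒ ffqpppppppS ⇒ ffqpppppppfTS ⇒ ffqpppppppfqS ⇒ ffqpppppppfqp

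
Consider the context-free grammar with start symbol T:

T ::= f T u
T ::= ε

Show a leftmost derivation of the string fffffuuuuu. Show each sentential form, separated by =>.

T => fTu => ffTuu => fffTuuu => ffffTuuuu => fffffTuuuuu => fffffuuuuu

T => fTu   [T ::= f T u]
fTu => ffTuu   [T ::= f T u]
ffTuu => fffTuuu   [T ::= f T u]
fffTuuu => ffffTuuuu   [T ::= f T u]
ffffTuuuu => fffffTuuuuu   [T ::= f T u]
fffffTuuuuu => fffffuuuuu   [T ::= ε]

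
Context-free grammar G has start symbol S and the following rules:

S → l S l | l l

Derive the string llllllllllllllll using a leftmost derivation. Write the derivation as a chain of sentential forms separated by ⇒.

S ⇒ lSl   [S → l S l]
lSl ⇒ llSll   [S → l S l]
llSll ⇒ lllSlll   [S → l S l]
lllSlll ⇒ llllSllll   [S → l S l]
llllSllll ⇒ lllllSlllll   [S → l S l]
lllllSlllll ⇒ llllllSllllll   [S → l S l]
llllllSllllll ⇒ lllllllSlllllll   [S → l S l]
lllllllSlllllll ⇒ llllllllllllllll   [S → l l]

S ⇒ lSl ⇒ llSll ⇒ lllSlll ⇒ llllSllll ⇒ lllllSlllll ⇒ llllllSllllll ⇒ lllllllSlllllll ⇒ llllllllllllllll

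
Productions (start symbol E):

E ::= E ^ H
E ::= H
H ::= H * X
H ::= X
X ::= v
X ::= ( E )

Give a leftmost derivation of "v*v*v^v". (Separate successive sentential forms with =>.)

E => E^H   [E ::= E ^ H]
E^H => H^H   [E ::= H]
H^H => H*X^H   [H ::= H * X]
H*X^H => H*X*X^H   [H ::= H * X]
H*X*X^H => X*X*X^H   [H ::= X]
X*X*X^H => v*X*X^H   [X ::= v]
v*X*X^H => v*v*X^H   [X ::= v]
v*v*X^H => v*v*v^H   [X ::= v]
v*v*v^H => v*v*v^X   [H ::= X]
v*v*v^X => v*v*v^v   [X ::= v]

E => E^H => H^H => H*X^H => H*X*X^H => X*X*X^H => v*X*X^H => v*v*X^H => v*v*v^H => v*v*v^X => v*v*v^v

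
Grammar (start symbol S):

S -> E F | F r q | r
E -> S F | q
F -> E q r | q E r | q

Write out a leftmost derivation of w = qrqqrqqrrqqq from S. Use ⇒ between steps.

S ⇒ EF   [S -> E F]
EF ⇒ SFF   [E -> S F]
SFF ⇒ FrqFF   [S -> F r q]
FrqFF ⇒ qErrqFF   [F -> q E r]
qErrqFF ⇒ qSFrrqFF   [E -> S F]
qSFrrqFF ⇒ qEFFrrqFF   [S -> E F]
qEFFrrqFF ⇒ qSFFFrrqFF   [E -> S F]
qSFFFrrqFF ⇒ qrFFFrrqFF   [S -> r]
qrFFFrrqFF ⇒ qrqErFFrrqFF   [F -> q E r]
qrqErFFrrqFF ⇒ qrqqrFFrrqFF   [E -> q]
qrqqrFFrrqFF ⇒ qrqqrqFrrqFF   [F -> q]
qrqqrqFrrqFF ⇒ qrqqrqqrrqFF   [F -> q]
qrqqrqqrrqFF ⇒ qrqqrqqrrqqF   [F -> q]
qrqqrqqrrqqF ⇒ qrqqrqqrrqqq   [F -> q]

S ⇒ EF ⇒ SFF ⇒ FrqFF ⇒ qErrqFF ⇒ qSFrrqFF ⇒ qEFFrrqFF ⇒ qSFFFrrqFF ⇒ qrFFFrrqFF ⇒ qrqErFFrrqFF ⇒ qrqqrFFrrqFF ⇒ qrqqrqFrrqFF ⇒ qrqqrqqrrqFF ⇒ qrqqrqqrrqqF ⇒ qrqqrqqrrqqq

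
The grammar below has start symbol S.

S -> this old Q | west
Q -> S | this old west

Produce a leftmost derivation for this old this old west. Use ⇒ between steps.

S ⇒ this old Q ⇒ this old S ⇒ this old this old Q ⇒ this old this old S ⇒ this old this old west

S ⇒ this old Q   [S -> this old Q]
this old Q ⇒ this old S   [Q -> S]
this old S ⇒ this old this old Q   [S -> this old Q]
this old this old Q ⇒ this old this old S   [Q -> S]
this old this old S ⇒ this old this old west   [S -> west]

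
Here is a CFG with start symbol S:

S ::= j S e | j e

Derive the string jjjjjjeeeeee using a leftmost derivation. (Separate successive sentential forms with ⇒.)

S⇒jSe⇒jjSee⇒jjjSeee⇒jjjjSeeee⇒jjjjjSeeeee⇒jjjjjjeeeeee

S ⇒ jSe   [S ::= j S e]
jSe ⇒ jjSee   [S ::= j S e]
jjSee ⇒ jjjSeee   [S ::= j S e]
jjjSeee ⇒ jjjjSeeee   [S ::= j S e]
jjjjSeeee ⇒ jjjjjSeeeee   [S ::= j S e]
jjjjjSeeeee ⇒ jjjjjjeeeeee   [S ::= j e]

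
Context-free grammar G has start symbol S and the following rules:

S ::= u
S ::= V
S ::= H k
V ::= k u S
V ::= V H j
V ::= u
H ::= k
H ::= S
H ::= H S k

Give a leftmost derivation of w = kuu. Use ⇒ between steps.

S ⇒ V   [S ::= V]
V ⇒ kuS   [V ::= k u S]
kuS ⇒ kuu   [S ::= u]

S ⇒ V ⇒ kuS ⇒ kuu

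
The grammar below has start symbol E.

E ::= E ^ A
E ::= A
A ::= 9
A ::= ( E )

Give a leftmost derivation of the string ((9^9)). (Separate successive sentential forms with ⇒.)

E ⇒ A   [E ::= A]
A ⇒ (E)   [A ::= ( E )]
(E) ⇒ (A)   [E ::= A]
(A) ⇒ ((E))   [A ::= ( E )]
((E)) ⇒ ((E^A))   [E ::= E ^ A]
((E^A)) ⇒ ((A^A))   [E ::= A]
((A^A)) ⇒ ((9^A))   [A ::= 9]
((9^A)) ⇒ ((9^9))   [A ::= 9]

E ⇒ A ⇒ (E) ⇒ (A) ⇒ ((E)) ⇒ ((E^A)) ⇒ ((A^A)) ⇒ ((9^A)) ⇒ ((9^9))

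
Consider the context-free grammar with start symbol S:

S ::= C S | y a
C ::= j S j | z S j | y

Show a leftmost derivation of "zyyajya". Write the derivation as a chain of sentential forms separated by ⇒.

S⇒CS⇒zSjS⇒zCSjS⇒zySjS⇒zyyajS⇒zyyajya

S ⇒ CS   [S ::= C S]
CS ⇒ zSjS   [C ::= z S j]
zSjS ⇒ zCSjS   [S ::= C S]
zCSjS ⇒ zySjS   [C ::= y]
zySjS ⇒ zyyajS   [S ::= y a]
zyyajS ⇒ zyyajya   [S ::= y a]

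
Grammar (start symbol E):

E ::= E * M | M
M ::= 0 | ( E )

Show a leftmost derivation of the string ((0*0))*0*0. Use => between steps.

E=>E*M=>E*M*M=>M*M*M=>(E)*M*M=>(M)*M*M=>((E))*M*M=>((E*M))*M*M=>((M*M))*M*M=>((0*M))*M*M=>((0*0))*M*M=>((0*0))*0*M=>((0*0))*0*0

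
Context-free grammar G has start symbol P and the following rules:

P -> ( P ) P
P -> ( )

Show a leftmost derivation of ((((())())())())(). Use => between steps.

P => (P)P => ((P)P)P => (((P)P)P)P => ((((P)P)P)P)P => ((((())P)P)P)P => ((((())())P)P)P => ((((())())())P)P => ((((())())())())P => ((((())())())())()

P => (P)P   [P -> ( P ) P]
(P)P => ((P)P)P   [P -> ( P ) P]
((P)P)P => (((P)P)P)P   [P -> ( P ) P]
(((P)P)P)P => ((((P)P)P)P)P   [P -> ( P ) P]
((((P)P)P)P)P => ((((())P)P)P)P   [P -> ( )]
((((())P)P)P)P => ((((())())P)P)P   [P -> ( )]
((((())())P)P)P => ((((())())())P)P   [P -> ( )]
((((())())())P)P => ((((())())())())P   [P -> ( )]
((((())())())())P => ((((())())())())()   [P -> ( )]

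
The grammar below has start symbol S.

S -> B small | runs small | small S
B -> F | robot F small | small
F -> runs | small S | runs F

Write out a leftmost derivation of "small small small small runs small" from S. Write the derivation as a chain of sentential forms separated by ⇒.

S ⇒ small S ⇒ small small S ⇒ small small small S ⇒ small small small small S ⇒ small small small small runs small

S ⇒ small S   [S -> small S]
small S ⇒ small small S   [S -> small S]
small small S ⇒ small small small S   [S -> small S]
small small small S ⇒ small small small small S   [S -> small S]
small small small small S ⇒ small small small small runs small   [S -> runs small]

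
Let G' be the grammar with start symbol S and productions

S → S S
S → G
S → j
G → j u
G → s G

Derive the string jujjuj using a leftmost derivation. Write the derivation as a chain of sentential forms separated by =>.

S => SS   [S → S S]
SS => SSS   [S → S S]
SSS => SSSS   [S → S S]
SSSS => GSSS   [S → G]
GSSS => juSSS   [G → j u]
juSSS => jujSS   [S → j]
jujSS => jujGS   [S → G]
jujGS => jujjuS   [G → j u]
jujjuS => jujjuj   [S → j]

S => SS => SSS => SSSS => GSSS => juSSS => jujSS => jujGS => jujjuS => jujjuj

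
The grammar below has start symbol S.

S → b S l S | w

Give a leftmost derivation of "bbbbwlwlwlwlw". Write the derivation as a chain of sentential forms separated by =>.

S=>bSlS=>bbSlSlS=>bbbSlSlSlS=>bbbbSlSlSlSlS=>bbbbwlSlSlSlS=>bbbbwlwlSlSlS=>bbbbwlwlwlSlS=>bbbbwlwlwlwlS=>bbbbwlwlwlwlw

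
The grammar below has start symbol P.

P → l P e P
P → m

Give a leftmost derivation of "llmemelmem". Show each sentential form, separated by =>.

P => lPeP => llPePeP => llmePeP => llmemeP => llmemelPeP => llmemelmeP => llmemelmem

P => lPeP   [P → l P e P]
lPeP => llPePeP   [P → l P e P]
llPePeP => llmePeP   [P → m]
llmePeP => llmemeP   [P → m]
llmemeP => llmemelPeP   [P → l P e P]
llmemelPeP => llmemelmeP   [P → m]
llmemelmeP => llmemelmem   [P → m]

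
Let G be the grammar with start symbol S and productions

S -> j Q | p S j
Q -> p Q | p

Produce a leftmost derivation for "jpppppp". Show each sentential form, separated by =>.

S => jQ => jpQ => jppQ => jpppQ => jppppQ => jpppppQ => jpppppp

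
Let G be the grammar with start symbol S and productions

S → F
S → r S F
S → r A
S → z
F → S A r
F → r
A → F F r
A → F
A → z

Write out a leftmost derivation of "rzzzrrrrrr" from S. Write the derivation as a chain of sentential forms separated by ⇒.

S ⇒ rA ⇒ rFFr ⇒ rSArFr ⇒ rzArFr ⇒ rzFFrrFr ⇒ rzSArFrrFr ⇒ rzzArFrrFr ⇒ rzzzrFrrFr ⇒ rzzzrrrrFr ⇒ rzzzrrrrrr

S ⇒ rA   [S → r A]
rA ⇒ rFFr   [A → F F r]
rFFr ⇒ rSArFr   [F → S A r]
rSArFr ⇒ rzArFr   [S → z]
rzArFr ⇒ rzFFrrFr   [A → F F r]
rzFFrrFr ⇒ rzSArFrrFr   [F → S A r]
rzSArFrrFr ⇒ rzzArFrrFr   [S → z]
rzzArFrrFr ⇒ rzzzrFrrFr   [A → z]
rzzzrFrrFr ⇒ rzzzrrrrFr   [F → r]
rzzzrrrrFr ⇒ rzzzrrrrrr   [F → r]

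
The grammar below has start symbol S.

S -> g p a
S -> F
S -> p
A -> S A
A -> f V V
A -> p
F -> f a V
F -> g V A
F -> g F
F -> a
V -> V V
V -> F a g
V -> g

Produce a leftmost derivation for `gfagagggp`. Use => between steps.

S => F => gVA => gVVA => gVVVA => gFagVVA => gfaVagVVA => gfagagVVA => gfagaggVA => gfagagggA => gfagagggp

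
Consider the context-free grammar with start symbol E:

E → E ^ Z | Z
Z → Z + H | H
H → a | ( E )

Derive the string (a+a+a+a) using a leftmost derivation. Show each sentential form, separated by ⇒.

E⇒Z⇒H⇒(E)⇒(Z)⇒(Z+H)⇒(Z+H+H)⇒(Z+H+H+H)⇒(H+H+H+H)⇒(a+H+H+H)⇒(a+a+H+H)⇒(a+a+a+H)⇒(a+a+a+a)

E ⇒ Z   [E → Z]
Z ⇒ H   [Z → H]
H ⇒ (E)   [H → ( E )]
(E) ⇒ (Z)   [E → Z]
(Z) ⇒ (Z+H)   [Z → Z + H]
(Z+H) ⇒ (Z+H+H)   [Z → Z + H]
(Z+H+H) ⇒ (Z+H+H+H)   [Z → Z + H]
(Z+H+H+H) ⇒ (H+H+H+H)   [Z → H]
(H+H+H+H) ⇒ (a+H+H+H)   [H → a]
(a+H+H+H) ⇒ (a+a+H+H)   [H → a]
(a+a+H+H) ⇒ (a+a+a+H)   [H → a]
(a+a+a+H) ⇒ (a+a+a+a)   [H → a]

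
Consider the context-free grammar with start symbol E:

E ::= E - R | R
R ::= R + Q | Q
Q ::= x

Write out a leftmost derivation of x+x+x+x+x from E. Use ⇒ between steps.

E ⇒ R   [E ::= R]
R ⇒ R+Q   [R ::= R + Q]
R+Q ⇒ R+Q+Q   [R ::= R + Q]
R+Q+Q ⇒ R+Q+Q+Q   [R ::= R + Q]
R+Q+Q+Q ⇒ R+Q+Q+Q+Q   [R ::= R + Q]
R+Q+Q+Q+Q ⇒ Q+Q+Q+Q+Q   [R ::= Q]
Q+Q+Q+Q+Q ⇒ x+Q+Q+Q+Q   [Q ::= x]
x+Q+Q+Q+Q ⇒ x+x+Q+Q+Q   [Q ::= x]
x+x+Q+Q+Q ⇒ x+x+x+Q+Q   [Q ::= x]
x+x+x+Q+Q ⇒ x+x+x+x+Q   [Q ::= x]
x+x+x+x+Q ⇒ x+x+x+x+x   [Q ::= x]

E⇒R⇒R+Q⇒R+Q+Q⇒R+Q+Q+Q⇒R+Q+Q+Q+Q⇒Q+Q+Q+Q+Q⇒x+Q+Q+Q+Q⇒x+x+Q+Q+Q⇒x+x+x+Q+Q⇒x+x+x+x+Q⇒x+x+x+x+x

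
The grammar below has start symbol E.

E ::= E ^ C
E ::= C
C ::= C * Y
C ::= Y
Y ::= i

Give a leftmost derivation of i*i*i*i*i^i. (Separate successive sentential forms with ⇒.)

E ⇒ E^C   [E ::= E ^ C]
E^C ⇒ C^C   [E ::= C]
C^C ⇒ C*Y^C   [C ::= C * Y]
C*Y^C ⇒ C*Y*Y^C   [C ::= C * Y]
C*Y*Y^C ⇒ C*Y*Y*Y^C   [C ::= C * Y]
C*Y*Y*Y^C ⇒ C*Y*Y*Y*Y^C   [C ::= C * Y]
C*Y*Y*Y*Y^C ⇒ Y*Y*Y*Y*Y^C   [C ::= Y]
Y*Y*Y*Y*Y^C ⇒ i*Y*Y*Y*Y^C   [Y ::= i]
i*Y*Y*Y*Y^C ⇒ i*i*Y*Y*Y^C   [Y ::= i]
i*i*Y*Y*Y^C ⇒ i*i*i*Y*Y^C   [Y ::= i]
i*i*i*Y*Y^C ⇒ i*i*i*i*Y^C   [Y ::= i]
i*i*i*i*Y^C ⇒ i*i*i*i*i^C   [Y ::= i]
i*i*i*i*i^C ⇒ i*i*i*i*i^Y   [C ::= Y]
i*i*i*i*i^Y ⇒ i*i*i*i*i^i   [Y ::= i]

E⇒E^C⇒C^C⇒C*Y^C⇒C*Y*Y^C⇒C*Y*Y*Y^C⇒C*Y*Y*Y*Y^C⇒Y*Y*Y*Y*Y^C⇒i*Y*Y*Y*Y^C⇒i*i*Y*Y*Y^C⇒i*i*i*Y*Y^C⇒i*i*i*i*Y^C⇒i*i*i*i*i^C⇒i*i*i*i*i^Y⇒i*i*i*i*i^i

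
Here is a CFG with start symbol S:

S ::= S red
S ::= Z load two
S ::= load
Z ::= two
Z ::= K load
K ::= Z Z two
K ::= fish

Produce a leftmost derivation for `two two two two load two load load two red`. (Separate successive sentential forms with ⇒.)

S ⇒ S red ⇒ Z load two red ⇒ K load load two red ⇒ Z Z two load load two red ⇒ two Z two load load two red ⇒ two K load two load load two red ⇒ two Z Z two load two load load two red ⇒ two two Z two load two load load two red ⇒ two two two two load two load load two red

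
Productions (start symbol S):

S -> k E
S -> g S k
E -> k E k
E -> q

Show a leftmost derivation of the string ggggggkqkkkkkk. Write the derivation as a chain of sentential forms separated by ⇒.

S ⇒ gSk ⇒ ggSkk ⇒ gggSkkk ⇒ ggggSkkkk ⇒ gggggSkkkkk ⇒ ggggggSkkkkkk ⇒ ggggggkEkkkkkk ⇒ ggggggkqkkkkkk

S ⇒ gSk   [S -> g S k]
gSk ⇒ ggSkk   [S -> g S k]
ggSkk ⇒ gggSkkk   [S -> g S k]
gggSkkk ⇒ ggggSkkkk   [S -> g S k]
ggggSkkkk ⇒ gggggSkkkkk   [S -> g S k]
gggggSkkkkk ⇒ ggggggSkkkkkk   [S -> g S k]
ggggggSkkkkkk ⇒ ggggggkEkkkkkk   [S -> k E]
ggggggkEkkkkkk ⇒ ggggggkqkkkkkk   [E -> q]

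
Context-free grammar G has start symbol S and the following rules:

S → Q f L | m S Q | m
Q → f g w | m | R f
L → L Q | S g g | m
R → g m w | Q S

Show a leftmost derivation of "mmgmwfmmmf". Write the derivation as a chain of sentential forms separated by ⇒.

S ⇒ mSQ   [S → m S Q]
mSQ ⇒ mmQ   [S → m]
mmQ ⇒ mmRf   [Q → R f]
mmRf ⇒ mmQSf   [R → Q S]
mmQSf ⇒ mmRfSf   [Q → R f]
mmRfSf ⇒ mmgmwfSf   [R → g m w]
mmgmwfSf ⇒ mmgmwfmSQf   [S → m S Q]
mmgmwfmSQf ⇒ mmgmwfmmQf   [S → m]
mmgmwfmmQf ⇒ mmgmwfmmmf   [Q → m]

S ⇒ mSQ ⇒ mmQ ⇒ mmRf ⇒ mmQSf ⇒ mmRfSf ⇒ mmgmwfSf ⇒ mmgmwfmSQf ⇒ mmgmwfmmQf ⇒ mmgmwfmmmf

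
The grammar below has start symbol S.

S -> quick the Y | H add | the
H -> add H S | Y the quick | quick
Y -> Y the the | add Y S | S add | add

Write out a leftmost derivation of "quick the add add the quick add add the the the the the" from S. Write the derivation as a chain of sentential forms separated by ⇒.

S ⇒ quick the Y ⇒ quick the Y the the ⇒ quick the Y the the the the ⇒ quick the add Y S the the the the ⇒ quick the add S add S the the the the ⇒ quick the add H add add S the the the the ⇒ quick the add Y the quick add add S the the the the ⇒ quick the add add the quick add add S the the the the ⇒ quick the add add the quick add add the the the the the

S ⇒ quick the Y   [S -> quick the Y]
quick the Y ⇒ quick the Y the the   [Y -> Y the the]
quick the Y the the ⇒ quick the Y the the the the   [Y -> Y the the]
quick the Y the the the the ⇒ quick the add Y S the the the the   [Y -> add Y S]
quick the add Y S the the the the ⇒ quick the add S add S the the the the   [Y -> S add]
quick the add S add S the the the the ⇒ quick the add H add add S the the the the   [S -> H add]
quick the add H add add S the the the the ⇒ quick the add Y the quick add add S the the the the   [H -> Y the quick]
quick the add Y the quick add add S the the the the ⇒ quick the add add the quick add add S the the the the   [Y -> add]
quick the add add the quick add add S the the the the ⇒ quick the add add the quick add add the the the the the   [S -> the]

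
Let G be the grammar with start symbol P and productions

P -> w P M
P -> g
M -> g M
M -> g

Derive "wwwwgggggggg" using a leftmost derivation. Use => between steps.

P => wPM => wwPMM => wwwPMMM => wwwwPMMMM => wwwwgMMMM => wwwwggMMMM => wwwwgggMMMM => wwwwggggMMMM => wwwwgggggMMM => wwwwggggggMM => wwwwgggggggM => wwwwgggggggg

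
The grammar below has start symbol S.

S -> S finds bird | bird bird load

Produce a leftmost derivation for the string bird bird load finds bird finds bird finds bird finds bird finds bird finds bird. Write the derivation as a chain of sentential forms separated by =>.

S => S finds bird => S finds bird finds bird => S finds bird finds bird finds bird => S finds bird finds bird finds bird finds bird => S finds bird finds bird finds bird finds bird finds bird => S finds bird finds bird finds bird finds bird finds bird finds bird => bird bird load finds bird finds bird finds bird finds bird finds bird finds bird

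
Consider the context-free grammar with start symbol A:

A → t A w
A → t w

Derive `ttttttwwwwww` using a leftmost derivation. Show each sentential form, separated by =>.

A => tAw   [A → t A w]
tAw => ttAww   [A → t A w]
ttAww => tttAwww   [A → t A w]
tttAwww => ttttAwwww   [A → t A w]
ttttAwwww => tttttAwwwww   [A → t A w]
tttttAwwwww => ttttttwwwwww   [A → t w]

A => tAw => ttAww => tttAwww => ttttAwwww => tttttAwwwww => ttttttwwwwww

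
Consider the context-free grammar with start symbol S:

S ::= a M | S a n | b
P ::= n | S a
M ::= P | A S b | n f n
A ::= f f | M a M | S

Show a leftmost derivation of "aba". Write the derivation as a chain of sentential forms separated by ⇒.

S ⇒ aM ⇒ aP ⇒ aSa ⇒ aba

S ⇒ aM   [S ::= a M]
aM ⇒ aP   [M ::= P]
aP ⇒ aSa   [P ::= S a]
aSa ⇒ aba   [S ::= b]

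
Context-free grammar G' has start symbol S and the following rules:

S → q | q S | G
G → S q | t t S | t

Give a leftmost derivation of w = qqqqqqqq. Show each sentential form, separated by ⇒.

S ⇒ G ⇒ Sq ⇒ Gq ⇒ Sqq ⇒ qSqq ⇒ qqSqq ⇒ qqqSqq ⇒ qqqqSqq ⇒ qqqqqSqq ⇒ qqqqqqqq

S ⇒ G   [S → G]
G ⇒ Sq   [G → S q]
Sq ⇒ Gq   [S → G]
Gq ⇒ Sqq   [G → S q]
Sqq ⇒ qSqq   [S → q S]
qSqq ⇒ qqSqq   [S → q S]
qqSqq ⇒ qqqSqq   [S → q S]
qqqSqq ⇒ qqqqSqq   [S → q S]
qqqqSqq ⇒ qqqqqSqq   [S → q S]
qqqqqSqq ⇒ qqqqqqqq   [S → q]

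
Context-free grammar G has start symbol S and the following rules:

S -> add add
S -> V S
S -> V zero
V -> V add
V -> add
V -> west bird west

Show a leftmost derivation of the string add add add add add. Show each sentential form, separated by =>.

S => V S => add S => add V S => add add S => add add V S => add add add S => add add add add add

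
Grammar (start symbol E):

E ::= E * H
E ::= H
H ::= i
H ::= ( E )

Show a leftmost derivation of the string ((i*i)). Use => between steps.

E => H => (E) => (H) => ((E)) => ((E*H)) => ((H*H)) => ((i*H)) => ((i*i))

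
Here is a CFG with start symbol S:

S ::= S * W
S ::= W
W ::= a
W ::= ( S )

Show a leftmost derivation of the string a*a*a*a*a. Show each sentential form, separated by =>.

S => S*W   [S ::= S * W]
S*W => S*W*W   [S ::= S * W]
S*W*W => S*W*W*W   [S ::= S * W]
S*W*W*W => S*W*W*W*W   [S ::= S * W]
S*W*W*W*W => W*W*W*W*W   [S ::= W]
W*W*W*W*W => a*W*W*W*W   [W ::= a]
a*W*W*W*W => a*a*W*W*W   [W ::= a]
a*a*W*W*W => a*a*a*W*W   [W ::= a]
a*a*a*W*W => a*a*a*a*W   [W ::= a]
a*a*a*a*W => a*a*a*a*a   [W ::= a]

S => S*W => S*W*W => S*W*W*W => S*W*W*W*W => W*W*W*W*W => a*W*W*W*W => a*a*W*W*W => a*a*a*W*W => a*a*a*a*W => a*a*a*a*a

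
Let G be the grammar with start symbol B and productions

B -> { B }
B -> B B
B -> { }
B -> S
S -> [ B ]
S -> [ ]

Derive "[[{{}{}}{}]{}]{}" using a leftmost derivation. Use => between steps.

B => BB => SB => [B]B => [BB]B => [SB]B => [[B]B]B => [[BB]B]B => [[{B}B]B]B => [[{BB}B]B]B => [[{{}B}B]B]B => [[{{}{}}B]B]B => [[{{}{}}{}]B]B => [[{{}{}}{}]{}]B => [[{{}{}}{}]{}]{}

B => BB   [B -> B B]
BB => SB   [B -> S]
SB => [B]B   [S -> [ B ]]
[B]B => [BB]B   [B -> B B]
[BB]B => [SB]B   [B -> S]
[SB]B => [[B]B]B   [S -> [ B ]]
[[B]B]B => [[BB]B]B   [B -> B B]
[[BB]B]B => [[{B}B]B]B   [B -> { B }]
[[{B}B]B]B => [[{BB}B]B]B   [B -> B B]
[[{BB}B]B]B => [[{{}B}B]B]B   [B -> { }]
[[{{}B}B]B]B => [[{{}{}}B]B]B   [B -> { }]
[[{{}{}}B]B]B => [[{{}{}}{}]B]B   [B -> { }]
[[{{}{}}{}]B]B => [[{{}{}}{}]{}]B   [B -> { }]
[[{{}{}}{}]{}]B => [[{{}{}}{}]{}]{}   [B -> { }]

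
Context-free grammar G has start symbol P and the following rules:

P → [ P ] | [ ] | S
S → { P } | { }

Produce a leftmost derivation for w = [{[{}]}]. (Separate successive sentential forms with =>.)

P => [P]   [P → [ P ]]
[P] => [S]   [P → S]
[S] => [{P}]   [S → { P }]
[{P}] => [{[P]}]   [P → [ P ]]
[{[P]}] => [{[S]}]   [P → S]
[{[S]}] => [{[{}]}]   [S → { }]

P => [P] => [S] => [{P}] => [{[P]}] => [{[S]}] => [{[{}]}]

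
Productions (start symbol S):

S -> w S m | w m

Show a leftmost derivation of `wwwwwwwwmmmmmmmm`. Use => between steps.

S => wSm   [S -> w S m]
wSm => wwSmm   [S -> w S m]
wwSmm => wwwSmmm   [S -> w S m]
wwwSmmm => wwwwSmmmm   [S -> w S m]
wwwwSmmmm => wwwwwSmmmmm   [S -> w S m]
wwwwwSmmmmm => wwwwwwSmmmmmm   [S -> w S m]
wwwwwwSmmmmmm => wwwwwwwSmmmmmmm   [S -> w S m]
wwwwwwwSmmmmmmm => wwwwwwwwmmmmmmmm   [S -> w m]

S=>wSm=>wwSmm=>wwwSmmm=>wwwwSmmmm=>wwwwwSmmmmm=>wwwwwwSmmmmmm=>wwwwwwwSmmmmmmm=>wwwwwwwwmmmmmmmm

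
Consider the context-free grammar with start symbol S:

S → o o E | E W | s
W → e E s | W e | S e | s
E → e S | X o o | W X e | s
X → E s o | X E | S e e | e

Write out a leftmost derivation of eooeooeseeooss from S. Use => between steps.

S=>EW=>eSW=>eooEW=>eooeSW=>eooeEWW=>eooeXooWW=>eooeSeeooWW=>eooeooEeeooWW=>eooeooeSeeooWW=>eooeooeseeooWW=>eooeooeseeoosW=>eooeooeseeooss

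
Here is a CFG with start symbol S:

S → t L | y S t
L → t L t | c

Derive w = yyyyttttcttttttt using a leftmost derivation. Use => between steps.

S => ySt => yyStt => yyySttt => yyyyStttt => yyyytLtttt => yyyyttLttttt => yyyytttLtttttt => yyyyttttLttttttt => yyyyttttcttttttt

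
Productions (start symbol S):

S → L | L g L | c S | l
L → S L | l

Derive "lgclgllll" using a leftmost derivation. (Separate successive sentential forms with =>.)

S => LgL => lgL => lgSL => lgcSL => lgcLL => lgcSLL => lgcLLL => lgcSLLL => lgcLgLLLL => lgclgLLLL => lgclglLLL => lgclgllLL => lgclglllL => lgclgllll

S => LgL   [S → L g L]
LgL => lgL   [L → l]
lgL => lgSL   [L → S L]
lgSL => lgcSL   [S → c S]
lgcSL => lgcLL   [S → L]
lgcLL => lgcSLL   [L → S L]
lgcSLL => lgcLLL   [S → L]
lgcLLL => lgcSLLL   [L → S L]
lgcSLLL => lgcLgLLLL   [S → L g L]
lgcLgLLLL => lgclgLLLL   [L → l]
lgclgLLLL => lgclglLLL   [L → l]
lgclglLLL => lgclgllLL   [L → l]
lgclgllLL => lgclglllL   [L → l]
lgclglllL => lgclgllll   [L → l]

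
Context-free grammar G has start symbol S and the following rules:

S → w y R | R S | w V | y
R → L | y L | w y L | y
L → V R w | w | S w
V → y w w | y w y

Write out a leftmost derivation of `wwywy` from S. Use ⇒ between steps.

S ⇒ RS   [S → R S]
RS ⇒ LS   [R → L]
LS ⇒ wS   [L → w]
wS ⇒ wwV   [S → w V]
wwV ⇒ wwywy   [V → y w y]

S ⇒ RS ⇒ LS ⇒ wS ⇒ wwV ⇒ wwywy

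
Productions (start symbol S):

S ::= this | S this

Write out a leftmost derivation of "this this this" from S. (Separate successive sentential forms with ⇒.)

S ⇒ S this   [S ::= S this]
S this ⇒ S this this   [S ::= S this]
S this this ⇒ this this this   [S ::= this]

S ⇒ S this ⇒ S this this ⇒ this this this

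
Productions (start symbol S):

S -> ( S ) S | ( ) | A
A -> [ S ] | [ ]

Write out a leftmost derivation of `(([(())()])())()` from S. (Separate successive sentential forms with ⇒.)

S ⇒ (S)S ⇒ ((S)S)S ⇒ ((A)S)S ⇒ (([S])S)S ⇒ (([(S)S])S)S ⇒ (([(())S])S)S ⇒ (([(())()])S)S ⇒ (([(())()])())S ⇒ (([(())()])())()

S ⇒ (S)S   [S -> ( S ) S]
(S)S ⇒ ((S)S)S   [S -> ( S ) S]
((S)S)S ⇒ ((A)S)S   [S -> A]
((A)S)S ⇒ (([S])S)S   [A -> [ S ]]
(([S])S)S ⇒ (([(S)S])S)S   [S -> ( S ) S]
(([(S)S])S)S ⇒ (([(())S])S)S   [S -> ( )]
(([(())S])S)S ⇒ (([(())()])S)S   [S -> ( )]
(([(())()])S)S ⇒ (([(())()])())S   [S -> ( )]
(([(())()])())S ⇒ (([(())()])())()   [S -> ( )]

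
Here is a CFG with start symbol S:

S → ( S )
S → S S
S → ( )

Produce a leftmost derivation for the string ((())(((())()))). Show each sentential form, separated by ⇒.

S ⇒ (S) ⇒ (SS) ⇒ ((S)S) ⇒ ((())S) ⇒ ((())(S)) ⇒ ((())((S))) ⇒ ((())((SS))) ⇒ ((())(((S)S))) ⇒ ((())(((())S))) ⇒ ((())(((())())))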